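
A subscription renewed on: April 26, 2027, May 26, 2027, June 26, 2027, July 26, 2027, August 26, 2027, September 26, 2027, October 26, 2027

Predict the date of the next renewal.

The day-of-month is always 26 (30, 31, 30, 31, 31, 30 days between events).
So this recurs on the 26th of each month.
November 2027: November 26, 2027.

November 26, 2027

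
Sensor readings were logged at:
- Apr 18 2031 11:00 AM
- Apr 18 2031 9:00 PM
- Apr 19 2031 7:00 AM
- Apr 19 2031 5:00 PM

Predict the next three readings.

Apr 20 2031 3:00 AM, Apr 20 2031 1:00 PM, Apr 20 2031 11:00 PM

Gaps: 10, 10, 10 hours — each event is 10 hours after the previous one.
Apr 19 2031 5:00 PM + 10 h = Apr 20 2031 3:00 AM.
Apr 20 2031 3:00 AM + 10 h = Apr 20 2031 1:00 PM.
Apr 20 2031 1:00 PM + 10 h = Apr 20 2031 11:00 PM.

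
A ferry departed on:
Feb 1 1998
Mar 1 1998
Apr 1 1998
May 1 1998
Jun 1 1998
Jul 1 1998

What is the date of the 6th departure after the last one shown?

Jan 1 1999

Gaps: 28, 31, 30, 31, 30 days — not constant. Every event is on the 1st of the month.
Pattern: the 1st of each month.
Next: August 1998 → Aug 1 1998.
Next: September 1998 → Sep 1 1998.
Next: October 1998 → Oct 1 1998.
November 1998: Nov 1 1998.
December 1998: Dec 1 1998.
Next: January 1999 → Jan 1 1999.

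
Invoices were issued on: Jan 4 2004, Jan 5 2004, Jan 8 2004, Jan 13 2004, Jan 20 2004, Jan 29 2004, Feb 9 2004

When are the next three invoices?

Feb 22 2004, Mar 8 2004, Mar 25 2004

The spacing grows by 2 each time: 1, 3, 5, 7, 9, 11 days.
Next gap: 13 days. Feb 9 2004 + 13 days = Feb 22 2004.
Next gap: 15 days. Feb 22 2004 + 15 days = Mar 8 2004.
Next gap: 17 days. Mar 8 2004 + 17 days = Mar 25 2004.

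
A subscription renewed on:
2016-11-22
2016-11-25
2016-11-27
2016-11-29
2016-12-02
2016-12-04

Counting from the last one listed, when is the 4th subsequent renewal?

2016-12-13

Every event lands on a Tuesday or Friday or Sunday (gaps cycle 3, 2, 2, 3, 2).
So the schedule is: every Tuesday, Friday and Sunday.
The following Tuesday is 2016-12-06.
The following Friday is 2016-12-09.
The following Sunday is 2016-12-11.
The following Tuesday is 2016-12-13.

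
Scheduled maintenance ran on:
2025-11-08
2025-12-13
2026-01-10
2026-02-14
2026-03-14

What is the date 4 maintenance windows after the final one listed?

These are Saturdays at 28- or 35-day spacing (35, 28, 35, 28).
The pattern: 2nd Saturday of the month.
2nd Saturday of April 2026: 2026-04-11.
2nd Saturday of May 2026: 2026-05-09.
June 2026 — 2nd Saturday is 2026-06-13.
2nd Saturday of July 2026: 2026-07-11.

2026-07-11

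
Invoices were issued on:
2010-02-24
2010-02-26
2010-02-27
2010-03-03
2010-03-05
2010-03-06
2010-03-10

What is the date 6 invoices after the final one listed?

Every event lands on a Wednesday or Friday or Saturday (gaps cycle 2, 1, 4, 2, 1, 4).
So the schedule is: every Wednesday, Friday and Saturday.
The following Friday is 2010-03-12.
Next Saturday: 2010-03-13.
Next Wednesday: 2010-03-17.
Next Friday: 2010-03-19.
The following Saturday is 2010-03-20.
The following Wednesday is 2010-03-24.

2010-03-24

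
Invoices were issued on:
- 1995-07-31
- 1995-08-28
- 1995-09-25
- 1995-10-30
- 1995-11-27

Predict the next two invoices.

1995-12-25, 1996-01-29

These are Mondays with 28, 28, 35, 28-day gaps.
Each is the final Monday of its month — 1995-07-31 is past the 28th, so '4th Monday' doesn't fit.
December 1995 ends with Monday 1995-12-25.
January 1996 ends with Monday 1996-01-29.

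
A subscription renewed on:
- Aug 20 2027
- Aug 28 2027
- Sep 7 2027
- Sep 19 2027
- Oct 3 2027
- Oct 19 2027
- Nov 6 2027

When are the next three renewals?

Gaps: 8, 10, 12, 14, 16, 18 days — each gap is 2 larger than the previous one.
Next gap: 20 days. Nov 6 2027 + 20 days = Nov 26 2027.
Next gap: 22 days. Nov 26 2027 + 22 days = Dec 18 2027.
Next gap: 24 days. Dec 18 2027 + 24 days = Jan 11 2028.

Nov 26 2027, Dec 18 2027, Jan 11 2028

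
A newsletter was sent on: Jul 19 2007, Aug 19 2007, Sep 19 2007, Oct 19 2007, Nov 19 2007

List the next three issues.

The day-of-month is always 19 (31, 31, 30, 31 days between events).
So this recurs on the 19th of each month.
Next: December 2007 → Dec 19 2007.
Next: January 2008 → Jan 19 2008.
Next: February 2008 → Feb 19 2008.

Dec 19 2007, Jan 19 2008, Feb 19 2008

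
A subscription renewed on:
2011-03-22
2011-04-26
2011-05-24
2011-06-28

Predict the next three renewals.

2011-07-26, 2011-08-23, 2011-09-27

These are Tuesdays at 28- or 35-day spacing (35, 28, 35).
The pattern: 4th Tuesday of the month.
4th Tuesday of July 2011: 2011-07-26.
August 2011 — 4th Tuesday is 2011-08-23.
4th Tuesday of September 2011: 2011-09-27.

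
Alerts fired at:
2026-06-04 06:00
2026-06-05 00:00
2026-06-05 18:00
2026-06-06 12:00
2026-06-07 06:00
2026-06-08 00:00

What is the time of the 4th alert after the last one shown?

Spacing: 18, 18, 18, 18, 18 h — constant 18 h.
2026-06-08 00:00 + 18 h = 2026-06-08 18:00.
2026-06-08 18:00 + 18 h = 2026-06-09 12:00.
2026-06-09 12:00 + 18 h = 2026-06-10 06:00.
2026-06-10 06:00 + 18 h = 2026-06-11 00:00.

2026-06-11 00:00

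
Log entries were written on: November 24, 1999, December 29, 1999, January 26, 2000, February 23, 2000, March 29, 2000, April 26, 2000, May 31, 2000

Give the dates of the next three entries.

All Wednesdays; the gaps (35, 28, 28, 35, 28, 35) vary with month length.
This is the last Wednesday of each month.
June 2000 ends with Wednesday June 28, 2000.
July 2000 ends with Wednesday July 26, 2000.
Last Wednesday of August 2000: August 30, 2000.

June 28, 2000; July 26, 2000; August 30, 2000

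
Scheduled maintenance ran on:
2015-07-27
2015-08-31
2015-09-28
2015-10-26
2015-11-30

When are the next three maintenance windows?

2015-12-28, 2016-01-25, 2016-02-29

Every date is a Monday; gaps 35, 28, 28, 35 days.
Each is the last Monday of its month (at least one falls on the 29th or later, ruling out '4th Monday').
December 2015 ends with Monday 2015-12-28.
Last Monday of January 2016: 2016-01-25.
Last Monday of February 2016: 2016-02-29.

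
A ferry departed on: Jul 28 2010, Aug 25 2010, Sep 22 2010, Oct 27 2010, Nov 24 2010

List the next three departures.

Gaps: 28, 28, 35, 28 days — a mix of 28 and 35. Every date is a Wednesday.
Each is the 4th Wednesday of its month.
December 2010 — 4th Wednesday is Dec 22 2010.
4th Wednesday of January 2011: Jan 26 2011.
February 2011 — 4th Wednesday is Feb 23 2011.

Dec 22 2010, Jan 26 2011, Feb 23 2011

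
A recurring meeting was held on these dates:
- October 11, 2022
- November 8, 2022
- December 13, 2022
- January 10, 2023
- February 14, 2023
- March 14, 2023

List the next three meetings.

April 11, 2023; May 9, 2023; June 13, 2023

Gaps: 28, 35, 28, 35, 28 days — a mix of 28 and 35. Every date is a Tuesday.
Each is the 2nd Tuesday of its month.
April 2023 — 2nd Tuesday is April 11, 2023.
May 2023 — 2nd Tuesday is May 9, 2023.
June 2023 — 2nd Tuesday is June 13, 2023.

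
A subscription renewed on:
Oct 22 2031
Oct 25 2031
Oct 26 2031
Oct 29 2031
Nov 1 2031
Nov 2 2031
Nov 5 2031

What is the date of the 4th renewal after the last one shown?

Gaps: 3, 1, 3, 3, 1, 3 days — not constant, but cyclic with period 3.
The events fall on every Wednesday, Saturday and Sunday.
Next Saturday: Nov 8 2031.
The following Sunday is Nov 9 2031.
Next Wednesday: Nov 12 2031.
Next Saturday: Nov 15 2031.

Nov 15 2031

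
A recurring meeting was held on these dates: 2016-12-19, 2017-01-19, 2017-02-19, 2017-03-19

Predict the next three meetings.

The day-of-month is always 19 (31, 31, 28 days between events).
So this recurs on the 19th of each month.
April 2017: 2017-04-19.
May 2017: 2017-05-19.
Next: June 2017 → 2017-06-19.

2017-04-19, 2017-05-19, 2017-06-19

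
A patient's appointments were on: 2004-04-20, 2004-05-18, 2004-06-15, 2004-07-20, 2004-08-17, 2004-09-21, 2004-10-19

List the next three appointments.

2004-11-16, 2004-12-21, 2005-01-18

Gaps: 28, 28, 35, 28, 35, 28 days — a mix of 28 and 35. Every date is a Tuesday.
Each is the 3rd Tuesday of its month.
3rd Tuesday of November 2004: 2004-11-16.
3rd Tuesday of December 2004: 2004-12-21.
January 2005 — 3rd Tuesday is 2005-01-18.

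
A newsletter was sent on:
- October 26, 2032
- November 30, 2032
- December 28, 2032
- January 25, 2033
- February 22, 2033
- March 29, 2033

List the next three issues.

April 26, 2033; May 31, 2033; June 28, 2033

Every date is a Tuesday; gaps 35, 28, 28, 28, 35 days.
Each is the last Tuesday of its month (at least one falls on the 29th or later, ruling out '4th Tuesday').
Last Tuesday of April 2033: April 26, 2033.
May 2033 ends with Tuesday May 31, 2033.
Last Tuesday of June 2033: June 28, 2033.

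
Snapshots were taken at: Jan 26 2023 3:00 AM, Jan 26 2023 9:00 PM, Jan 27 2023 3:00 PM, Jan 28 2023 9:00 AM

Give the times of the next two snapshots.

Jan 29 2023 3:00 AM, Jan 29 2023 9:00 PM

Gaps: 18, 18, 18 hours — each event is 18 hours after the previous one.
Jan 28 2023 9:00 AM + 18 h = Jan 29 2023 3:00 AM.
Jan 29 2023 3:00 AM + 18 h = Jan 29 2023 9:00 PM.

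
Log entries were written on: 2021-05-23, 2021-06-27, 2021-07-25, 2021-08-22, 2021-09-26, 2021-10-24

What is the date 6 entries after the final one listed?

All dates are Sundays, 35, 28, 28, 35, 28 days apart.
Specifically, the 4th Sunday of each month.
November 2021 — 4th Sunday is 2021-11-28.
4th Sunday of December 2021: 2021-12-26.
January 2022 — 4th Sunday is 2022-01-23.
February 2022 — 4th Sunday is 2022-02-27.
4th Sunday of March 2022: 2022-03-27.
4th Sunday of April 2022: 2022-04-24.

2022-04-24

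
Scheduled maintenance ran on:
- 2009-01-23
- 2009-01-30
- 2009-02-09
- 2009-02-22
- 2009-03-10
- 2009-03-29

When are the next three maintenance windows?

Gaps: 7, 10, 13, 16, 19 days — each gap is 3 larger than the previous one.
Next gap: 22 days. 2009-03-29 + 22 days = 2009-04-20.
Next gap: 25 days. 2009-04-20 + 25 days = 2009-05-15.
Next gap: 28 days. 2009-05-15 + 28 days = 2009-06-12.

2009-04-20, 2009-05-15, 2009-06-12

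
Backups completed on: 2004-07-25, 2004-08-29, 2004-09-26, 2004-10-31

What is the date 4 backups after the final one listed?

2005-02-27

Every date is a Sunday; gaps 35, 28, 35 days.
Each is the last Sunday of its month (at least one falls on the 29th or later, ruling out '4th Sunday').
Last Sunday of November 2004: 2004-11-28.
December 2004 ends with Sunday 2004-12-26.
January 2005 ends with Sunday 2005-01-30.
Last Sunday of February 2005: 2005-02-27.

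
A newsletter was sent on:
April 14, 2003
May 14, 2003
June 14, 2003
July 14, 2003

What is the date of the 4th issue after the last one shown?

Each date is the 14th; the gaps (30, 31, 30) track the month lengths.
The rule is the 14th of each month.
August 2003: August 14, 2003.
Next: September 2003 → September 14, 2003.
October 2003: October 14, 2003.
Next: November 2003 → November 14, 2003.

November 14, 2003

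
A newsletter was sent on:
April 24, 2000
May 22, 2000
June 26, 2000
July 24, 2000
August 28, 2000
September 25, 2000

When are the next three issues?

October 23, 2000; November 27, 2000; December 25, 2000

Gaps: 28, 35, 28, 35, 28 days — a mix of 28 and 35. Every date is a Monday.
Each is the 4th Monday of its month.
October 2000 — 4th Monday is October 23, 2000.
4th Monday of November 2000: November 27, 2000.
December 2000 — 4th Monday is December 25, 2000.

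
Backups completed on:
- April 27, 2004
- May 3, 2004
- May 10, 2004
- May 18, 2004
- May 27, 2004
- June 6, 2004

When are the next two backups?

June 17, 2004; June 29, 2004

Intervals are 6, 7, 8, 9, 10 days — an arithmetic progression with common difference 1.
Next gap: 11 days. June 6, 2004 + 11 days = June 17, 2004.
Next gap: 12 days. June 17, 2004 + 12 days = June 29, 2004.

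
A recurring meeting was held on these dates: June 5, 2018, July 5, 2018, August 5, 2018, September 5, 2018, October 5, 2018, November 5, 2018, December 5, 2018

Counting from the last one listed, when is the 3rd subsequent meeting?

Each date is the 5th; the gaps (30, 31, 31, 30, 31, 30) track the month lengths.
The rule is the 5th of each month.
Next: January 2019 → January 5, 2019.
February 2019: February 5, 2019.
Next: March 2019 → March 5, 2019.

March 5, 2019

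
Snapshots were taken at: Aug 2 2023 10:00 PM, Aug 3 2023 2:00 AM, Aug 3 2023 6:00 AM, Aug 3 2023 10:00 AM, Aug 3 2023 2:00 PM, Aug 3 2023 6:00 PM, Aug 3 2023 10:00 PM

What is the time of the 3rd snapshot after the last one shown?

Aug 4 2023 10:00 AM

The interval is a steady 4 hours (4, 4, 4, 4, 4, 4).
Aug 3 2023 10:00 PM + 4 h = Aug 4 2023 2:00 AM.
Aug 4 2023 2:00 AM + 4 h = Aug 4 2023 6:00 AM.
Aug 4 2023 6:00 AM + 4 h = Aug 4 2023 10:00 AM.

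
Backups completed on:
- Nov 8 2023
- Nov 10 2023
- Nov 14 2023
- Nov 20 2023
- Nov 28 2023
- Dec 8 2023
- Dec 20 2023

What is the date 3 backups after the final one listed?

Feb 6 2024

Intervals are 2, 4, 6, 8, 10, 12 days — an arithmetic progression with common difference 2.
Next gap: 14 days. Dec 20 2023 + 14 days = Jan 3 2024.
Next gap: 16 days. Jan 3 2024 + 16 days = Jan 19 2024.
Next gap: 18 days. Jan 19 2024 + 18 days = Feb 6 2024.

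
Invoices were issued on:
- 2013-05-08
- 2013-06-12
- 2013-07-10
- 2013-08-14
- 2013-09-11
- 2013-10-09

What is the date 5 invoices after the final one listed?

Gaps: 35, 28, 35, 28, 28 days — a mix of 28 and 35. Every date is a Wednesday.
Each is the 2nd Wednesday of its month.
2nd Wednesday of November 2013: 2013-11-13.
2nd Wednesday of December 2013: 2013-12-11.
January 2014 — 2nd Wednesday is 2014-01-08.
2nd Wednesday of February 2014: 2014-02-12.
2nd Wednesday of March 2014: 2014-03-12.

2014-03-12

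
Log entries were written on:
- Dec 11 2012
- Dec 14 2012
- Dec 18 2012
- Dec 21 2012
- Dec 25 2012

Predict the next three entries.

Dec 28 2012, Jan 1 2013, Jan 4 2013

The gap pattern 3, 4, 3, 4 repeats every 2 events.
These are the Tuesdays and Fridays of each week.
Next Friday: Dec 28 2012.
The following Tuesday is Jan 1 2013.
Next Friday: Jan 4 2013.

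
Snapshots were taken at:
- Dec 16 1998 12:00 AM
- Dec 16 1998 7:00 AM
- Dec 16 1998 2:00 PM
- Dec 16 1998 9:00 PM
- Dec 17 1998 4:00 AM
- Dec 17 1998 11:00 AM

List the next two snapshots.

Spacing: 7, 7, 7, 7, 7 h — constant 7 h.
Dec 17 1998 11:00 AM + 7 h = Dec 17 1998 6:00 PM.
Dec 17 1998 6:00 PM + 7 h = Dec 18 1998 1:00 AM.

Dec 17 1998 6:00 PM, Dec 18 1998 1:00 AM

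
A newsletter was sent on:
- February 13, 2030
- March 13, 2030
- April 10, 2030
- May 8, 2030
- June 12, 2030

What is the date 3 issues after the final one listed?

September 11, 2030

All dates are Wednesdays, 28, 28, 28, 35 days apart.
Specifically, the 2nd Wednesday of each month.
July 2030 — 2nd Wednesday is July 10, 2030.
2nd Wednesday of August 2030: August 14, 2030.
September 2030 — 2nd Wednesday is September 11, 2030.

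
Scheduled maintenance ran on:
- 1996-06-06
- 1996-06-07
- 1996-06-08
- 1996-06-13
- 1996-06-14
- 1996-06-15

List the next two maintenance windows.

1996-06-20, 1996-06-21

Every event lands on a Thursday or Friday or Saturday (gaps cycle 1, 1, 5, 1, 1).
So the schedule is: every Thursday, Friday and Saturday.
The following Thursday is 1996-06-20.
The following Friday is 1996-06-21.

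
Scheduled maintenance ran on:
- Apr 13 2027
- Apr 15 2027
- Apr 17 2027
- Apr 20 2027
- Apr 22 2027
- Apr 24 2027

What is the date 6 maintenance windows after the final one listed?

Gaps: 2, 2, 3, 2, 2 days — not constant, but cyclic with period 3.
The events fall on every Tuesday, Thursday and Saturday.
The following Tuesday is Apr 27 2027.
The following Thursday is Apr 29 2027.
The following Saturday is May 1 2027.
Next Tuesday: May 4 2027.
Next Thursday: May 6 2027.
Next Saturday: May 8 2027.

May 8 2027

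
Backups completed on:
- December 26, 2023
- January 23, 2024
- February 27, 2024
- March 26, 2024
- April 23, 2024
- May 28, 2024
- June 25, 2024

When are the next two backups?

These are Tuesdays at 28- or 35-day spacing (28, 35, 28, 28, 35, 28).
The pattern: 4th Tuesday of the month.
4th Tuesday of July 2024: July 23, 2024.
4th Tuesday of August 2024: August 27, 2024.

July 23, 2024; August 27, 2024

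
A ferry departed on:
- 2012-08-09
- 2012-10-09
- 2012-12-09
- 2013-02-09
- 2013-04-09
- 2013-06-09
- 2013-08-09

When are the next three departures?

Each date is the 9th; the gaps (61, 61, 62, 59, 61, 61) track the month lengths.
The rule is the 9th of every 2 months.
October 2013: 2013-10-09.
Next: December 2013 → 2013-12-09.
Next: February 2014 → 2014-02-09.

2013-10-09, 2013-12-09, 2014-02-09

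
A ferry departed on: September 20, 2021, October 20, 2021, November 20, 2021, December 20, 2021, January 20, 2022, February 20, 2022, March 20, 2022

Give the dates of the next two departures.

April 20, 2022; May 20, 2022

The day-of-month is always 20 (30, 31, 30, 31, 31, 28 days between events).
So this recurs on the 20th of each month.
April 2022: April 20, 2022.
Next: May 2022 → May 20, 2022.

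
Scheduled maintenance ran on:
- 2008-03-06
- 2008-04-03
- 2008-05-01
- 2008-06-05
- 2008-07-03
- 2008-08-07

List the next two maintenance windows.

Gaps: 28, 28, 35, 28, 35 days — a mix of 28 and 35. Every date is a Thursday.
Each is the 1st Thursday of its month.
September 2008 — 1st Thursday is 2008-09-04.
1st Thursday of October 2008: 2008-10-02.

2008-09-04, 2008-10-02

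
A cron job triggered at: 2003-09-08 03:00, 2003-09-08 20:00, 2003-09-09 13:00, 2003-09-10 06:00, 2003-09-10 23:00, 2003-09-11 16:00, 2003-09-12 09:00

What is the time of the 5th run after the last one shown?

2003-09-15 22:00

Spacing: 17, 17, 17, 17, 17, 17 h — constant 17 h.
2003-09-12 09:00 + 17 h = 2003-09-13 02:00.
2003-09-13 02:00 + 17 h = 2003-09-13 19:00.
2003-09-13 19:00 + 17 h = 2003-09-14 12:00.
2003-09-14 12:00 + 17 h = 2003-09-15 05:00.
2003-09-15 05:00 + 17 h = 2003-09-15 22:00.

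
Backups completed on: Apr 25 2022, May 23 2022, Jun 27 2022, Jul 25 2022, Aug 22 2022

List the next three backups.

All dates are Mondays, 28, 35, 28, 28 days apart.
Specifically, the 4th Monday of each month.
September 2022 — 4th Monday is Sep 26 2022.
4th Monday of October 2022: Oct 24 2022.
November 2022 — 4th Monday is Nov 28 2022.

Sep 26 2022, Oct 24 2022, Nov 28 2022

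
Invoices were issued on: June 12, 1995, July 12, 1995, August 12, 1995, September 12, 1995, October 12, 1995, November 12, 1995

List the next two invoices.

The day-of-month is always 12 (30, 31, 31, 30, 31 days between events).
So this recurs on the 12th of each month.
December 1995: December 12, 1995.
January 1996: January 12, 1996.

December 12, 1995; January 12, 1996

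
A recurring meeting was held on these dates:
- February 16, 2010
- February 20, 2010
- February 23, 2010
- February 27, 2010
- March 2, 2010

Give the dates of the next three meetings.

Every event lands on a Tuesday or Saturday (gaps cycle 4, 3, 4, 3).
So the schedule is: every Tuesday and Saturday.
Next Saturday: March 6, 2010.
The following Tuesday is March 9, 2010.
Next Saturday: March 13, 2010.

March 6, 2010; March 9, 2010; March 13, 2010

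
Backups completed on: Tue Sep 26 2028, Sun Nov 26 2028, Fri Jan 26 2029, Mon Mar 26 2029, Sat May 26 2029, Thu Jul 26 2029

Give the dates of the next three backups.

Wed Sep 26 2029, Mon Nov 26 2029, Sat Jan 26 2030

Each date is the 26th; the gaps (61, 61, 59, 61, 61) track the month lengths.
The rule is the 26th of every 2 months.
Next: September 2029 → Wed Sep 26 2029.
November 2029: Mon Nov 26 2029.
January 2030: Sat Jan 26 2030.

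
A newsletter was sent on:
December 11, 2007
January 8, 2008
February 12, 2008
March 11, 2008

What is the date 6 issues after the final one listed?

Gaps: 28, 35, 28 days — a mix of 28 and 35. Every date is a Tuesday.
Each is the 2nd Tuesday of its month.
April 2008 — 2nd Tuesday is April 8, 2008.
May 2008 — 2nd Tuesday is May 13, 2008.
June 2008 — 2nd Tuesday is June 10, 2008.
July 2008 — 2nd Tuesday is July 8, 2008.
2nd Tuesday of August 2008: August 12, 2008.
September 2008 — 2nd Tuesday is September 9, 2008.

September 9, 2008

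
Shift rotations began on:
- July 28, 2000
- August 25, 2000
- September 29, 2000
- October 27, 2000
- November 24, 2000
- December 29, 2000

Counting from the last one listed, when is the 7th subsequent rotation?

July 27, 2001

Every date is a Friday; gaps 28, 35, 28, 28, 35 days.
Each is the last Friday of its month (at least one falls on the 29th or later, ruling out '4th Friday').
Last Friday of January 2001: January 26, 2001.
Last Friday of February 2001: February 23, 2001.
Last Friday of March 2001: March 30, 2001.
April 2001 ends with Friday April 27, 2001.
May 2001 ends with Friday May 25, 2001.
Last Friday of June 2001: June 29, 2001.
July 2001 ends with Friday July 27, 2001.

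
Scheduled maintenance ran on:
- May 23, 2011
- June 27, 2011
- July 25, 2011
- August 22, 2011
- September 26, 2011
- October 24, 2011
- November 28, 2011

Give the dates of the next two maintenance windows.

Gaps: 35, 28, 28, 35, 28, 35 days — a mix of 28 and 35. Every date is a Monday.
Each is the 4th Monday of its month.
December 2011 — 4th Monday is December 26, 2011.
4th Monday of January 2012: January 23, 2012.

December 26, 2011; January 23, 2012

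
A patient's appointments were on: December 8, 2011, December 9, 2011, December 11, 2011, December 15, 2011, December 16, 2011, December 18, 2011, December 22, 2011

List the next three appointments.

December 23, 2011; December 25, 2011; December 29, 2011

The gap pattern 1, 2, 4, 1, 2, 4 repeats every 3 events.
These are the Thursdays, Fridays and Sundays of each week.
Next Friday: December 23, 2011.
The following Sunday is December 25, 2011.
Next Thursday: December 29, 2011.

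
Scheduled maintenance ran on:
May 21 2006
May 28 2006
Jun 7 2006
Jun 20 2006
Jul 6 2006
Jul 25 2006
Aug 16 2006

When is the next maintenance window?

Gaps: 7, 10, 13, 16, 19, 22 days — each gap is 3 larger than the previous one.
Next gap: 25 days. Aug 16 2006 + 25 days = Sep 10 2006.

Sep 10 2006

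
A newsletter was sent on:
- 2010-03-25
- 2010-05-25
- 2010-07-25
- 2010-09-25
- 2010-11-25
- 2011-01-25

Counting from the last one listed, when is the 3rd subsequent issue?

Each date is the 25th; the gaps (61, 61, 62, 61, 61) track the month lengths.
The rule is the 25th of every 2 months.
March 2011: 2011-03-25.
May 2011: 2011-05-25.
Next: July 2011 → 2011-07-25.

2011-07-25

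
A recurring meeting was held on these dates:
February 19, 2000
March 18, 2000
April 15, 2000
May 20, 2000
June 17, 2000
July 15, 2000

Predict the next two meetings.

Gaps: 28, 28, 35, 28, 28 days — a mix of 28 and 35. Every date is a Saturday.
Each is the 3rd Saturday of its month.
3rd Saturday of August 2000: August 19, 2000.
September 2000 — 3rd Saturday is September 16, 2000.

August 19, 2000; September 16, 2000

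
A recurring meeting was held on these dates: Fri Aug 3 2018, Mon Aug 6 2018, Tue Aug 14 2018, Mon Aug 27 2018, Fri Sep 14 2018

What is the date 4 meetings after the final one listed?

The spacing grows by 5 each time: 3, 8, 13, 18 days.
Next gap: 23 days. Fri Sep 14 2018 + 23 days = Sun Oct 7 2018.
Next gap: 28 days. Sun Oct 7 2018 + 28 days = Sun Nov 4 2018.
Next gap: 33 days. Sun Nov 4 2018 + 33 days = Fri Dec 7 2018.
Next gap: 38 days. Fri Dec 7 2018 + 38 days = Mon Jan 14 2019.

Mon Jan 14 2019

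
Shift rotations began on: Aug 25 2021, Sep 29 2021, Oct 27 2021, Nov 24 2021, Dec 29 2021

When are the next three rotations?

Jan 26 2022, Feb 23 2022, Mar 30 2022

All Wednesdays; the gaps (35, 28, 28, 35) vary with month length.
This is the last Wednesday of each month.
January 2022 ends with Wednesday Jan 26 2022.
February 2022 ends with Wednesday Feb 23 2022.
March 2022 ends with Wednesday Mar 30 2022.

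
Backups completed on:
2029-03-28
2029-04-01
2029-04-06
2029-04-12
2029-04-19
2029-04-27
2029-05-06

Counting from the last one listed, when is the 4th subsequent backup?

The spacing grows by 1 each time: 4, 5, 6, 7, 8, 9 days.
Next gap: 10 days. 2029-05-06 + 10 days = 2029-05-16.
Next gap: 11 days. 2029-05-16 + 11 days = 2029-05-27.
Next gap: 12 days. 2029-05-27 + 12 days = 2029-06-08.
Next gap: 13 days. 2029-06-08 + 13 days = 2029-06-21.

2029-06-21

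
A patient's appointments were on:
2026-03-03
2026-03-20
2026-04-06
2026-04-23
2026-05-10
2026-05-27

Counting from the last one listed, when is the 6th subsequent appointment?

2026-09-06

The spacing is 17, 17, 17, 17, 17 days — always 17 days.
2026-05-27 + 17 days = 2026-06-13.
2026-06-13 + 17 days = 2026-06-30.
2026-06-30 + 17 days = 2026-07-17.
2026-07-17 + 17 days = 2026-08-03.
2026-08-03 + 17 days = 2026-08-20.
2026-08-20 + 17 days = 2026-09-06.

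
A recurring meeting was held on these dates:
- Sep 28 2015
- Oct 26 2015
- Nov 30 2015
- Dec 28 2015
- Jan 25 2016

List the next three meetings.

Feb 29 2016, Mar 28 2016, Apr 25 2016

All Mondays; the gaps (28, 35, 28, 28) vary with month length.
This is the last Monday of each month.
February 2016 ends with Monday Feb 29 2016.
Last Monday of March 2016: Mar 28 2016.
April 2016 ends with Monday Apr 25 2016.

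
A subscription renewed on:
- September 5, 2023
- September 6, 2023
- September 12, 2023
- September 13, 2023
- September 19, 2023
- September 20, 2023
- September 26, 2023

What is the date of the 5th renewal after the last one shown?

October 11, 2023

Every event lands on a Tuesday or Wednesday (gaps cycle 1, 6, 1, 6, 1, 6).
So the schedule is: every Tuesday and Wednesday.
Next Wednesday: September 27, 2023.
The following Tuesday is October 3, 2023.
The following Wednesday is October 4, 2023.
Next Tuesday: October 10, 2023.
The following Wednesday is October 11, 2023.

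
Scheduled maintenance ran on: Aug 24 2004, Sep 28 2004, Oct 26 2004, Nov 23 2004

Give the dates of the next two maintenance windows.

Dec 28 2004, Jan 25 2005

Gaps: 35, 28, 28 days — a mix of 28 and 35. Every date is a Tuesday.
Each is the 4th Tuesday of its month.
December 2004 — 4th Tuesday is Dec 28 2004.
January 2005 — 4th Tuesday is Jan 25 2005.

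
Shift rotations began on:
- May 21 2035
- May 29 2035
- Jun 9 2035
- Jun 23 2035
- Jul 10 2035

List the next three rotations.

Jul 30 2035, Aug 22 2035, Sep 17 2035

Intervals are 8, 11, 14, 17 days — an arithmetic progression with common difference 3.
Next gap: 20 days. Jul 10 2035 + 20 days = Jul 30 2035.
Next gap: 23 days. Jul 30 2035 + 23 days = Aug 22 2035.
Next gap: 26 days. Aug 22 2035 + 26 days = Sep 17 2035.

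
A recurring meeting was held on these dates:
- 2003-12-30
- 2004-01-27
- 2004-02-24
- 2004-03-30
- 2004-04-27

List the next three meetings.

These are Tuesdays with 28, 28, 35, 28-day gaps.
Each is the final Tuesday of its month — 2003-12-30 is past the 28th, so '4th Tuesday' doesn't fit.
May 2004 ends with Tuesday 2004-05-25.
June 2004 ends with Tuesday 2004-06-29.
July 2004 ends with Tuesday 2004-07-27.

2004-05-25, 2004-06-29, 2004-07-27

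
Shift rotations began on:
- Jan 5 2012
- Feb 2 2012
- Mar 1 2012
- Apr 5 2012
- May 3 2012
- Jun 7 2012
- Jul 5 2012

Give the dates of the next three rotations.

Aug 2 2012, Sep 6 2012, Oct 4 2012

These are Thursdays at 28- or 35-day spacing (28, 28, 35, 28, 35, 28).
The pattern: 1st Thursday of the month.
1st Thursday of August 2012: Aug 2 2012.
September 2012 — 1st Thursday is Sep 6 2012.
October 2012 — 1st Thursday is Oct 4 2012.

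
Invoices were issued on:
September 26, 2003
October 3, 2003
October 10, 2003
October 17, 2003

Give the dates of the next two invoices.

October 24, 2003; October 31, 2003

Every event comes 7 days after the last (7, 7, 7).
October 17, 2003 + 7 days = October 24, 2003.
October 24, 2003 + 7 days = October 31, 2003.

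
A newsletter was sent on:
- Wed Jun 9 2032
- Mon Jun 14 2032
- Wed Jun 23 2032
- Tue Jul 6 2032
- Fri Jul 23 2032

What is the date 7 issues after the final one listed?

Gaps: 5, 9, 13, 17 days — each gap is 4 larger than the previous one.
Next gap: 21 days. Fri Jul 23 2032 + 21 days = Fri Aug 13 2032.
Next gap: 25 days. Fri Aug 13 2032 + 25 days = Tue Sep 7 2032.
Next gap: 29 days. Tue Sep 7 2032 + 29 days = Wed Oct 6 2032.
Next gap: 33 days. Wed Oct 6 2032 + 33 days = Mon Nov 8 2032.
Next gap: 37 days. Mon Nov 8 2032 + 37 days = Wed Dec 15 2032.
Next gap: 41 days. Wed Dec 15 2032 + 41 days = Tue Jan 25 2033.
Next gap: 45 days. Tue Jan 25 2033 + 45 days = Fri Mar 11 2033.

Fri Mar 11 2033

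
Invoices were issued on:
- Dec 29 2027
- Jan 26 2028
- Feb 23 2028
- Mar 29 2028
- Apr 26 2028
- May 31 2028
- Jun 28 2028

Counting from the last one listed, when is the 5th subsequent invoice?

All Wednesdays; the gaps (28, 28, 35, 28, 35, 28) vary with month length.
This is the last Wednesday of each month.
July 2028 ends with Wednesday Jul 26 2028.
August 2028 ends with Wednesday Aug 30 2028.
Last Wednesday of September 2028: Sep 27 2028.
October 2028 ends with Wednesday Oct 25 2028.
Last Wednesday of November 2028: Nov 29 2028.

Nov 29 2028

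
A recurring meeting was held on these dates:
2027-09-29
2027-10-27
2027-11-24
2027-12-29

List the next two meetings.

These are Wednesdays with 28, 28, 35-day gaps.
Each is the final Wednesday of its month — 2027-09-29 is past the 28th, so '4th Wednesday' doesn't fit.
Last Wednesday of January 2028: 2028-01-26.
February 2028 ends with Wednesday 2028-02-23.

2028-01-26, 2028-02-23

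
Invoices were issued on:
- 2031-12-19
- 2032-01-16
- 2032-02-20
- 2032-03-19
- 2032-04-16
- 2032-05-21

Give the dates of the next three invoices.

Gaps: 28, 35, 28, 28, 35 days — a mix of 28 and 35. Every date is a Friday.
Each is the 3rd Friday of its month.
3rd Friday of June 2032: 2032-06-18.
3rd Friday of July 2032: 2032-07-16.
August 2032 — 3rd Friday is 2032-08-20.

2032-06-18, 2032-07-16, 2032-08-20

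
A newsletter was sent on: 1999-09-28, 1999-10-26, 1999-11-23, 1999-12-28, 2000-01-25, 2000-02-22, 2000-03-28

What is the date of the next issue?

2000-04-25

All dates are Tuesdays, 28, 28, 35, 28, 28, 35 days apart.
Specifically, the 4th Tuesday of each month.
4th Tuesday of April 2000: 2000-04-25.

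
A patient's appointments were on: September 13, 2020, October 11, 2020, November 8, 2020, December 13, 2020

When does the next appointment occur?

January 10, 2021

These are Sundays at 28- or 35-day spacing (28, 28, 35).
The pattern: 2nd Sunday of the month.
January 2021 — 2nd Sunday is January 10, 2021.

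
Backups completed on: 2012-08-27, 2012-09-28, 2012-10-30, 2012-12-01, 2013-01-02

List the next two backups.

Every event comes 32 days after the last (32, 32, 32, 32).
2013-01-02 + 32 days = 2013-02-03.
2013-02-03 + 32 days = 2013-03-07.

2013-02-03, 2013-03-07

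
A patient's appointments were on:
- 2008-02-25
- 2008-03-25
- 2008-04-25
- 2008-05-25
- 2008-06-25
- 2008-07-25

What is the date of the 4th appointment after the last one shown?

Gaps: 29, 31, 30, 31, 30 days — not constant. Every event is on the 25th of the month.
Pattern: the 25th of each month.
August 2008: 2008-08-25.
Next: September 2008 → 2008-09-25.
October 2008: 2008-10-25.
November 2008: 2008-11-25.

2008-11-25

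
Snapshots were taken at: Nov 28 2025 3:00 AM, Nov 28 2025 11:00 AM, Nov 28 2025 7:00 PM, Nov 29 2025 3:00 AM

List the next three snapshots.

Nov 29 2025 11:00 AM, Nov 29 2025 7:00 PM, Nov 30 2025 3:00 AM

Gaps: 8, 8, 8 hours — each event is 8 hours after the previous one.
Nov 29 2025 3:00 AM + 8 h = Nov 29 2025 11:00 AM.
Nov 29 2025 11:00 AM + 8 h = Nov 29 2025 7:00 PM.
Nov 29 2025 7:00 PM + 8 h = Nov 30 2025 3:00 AM.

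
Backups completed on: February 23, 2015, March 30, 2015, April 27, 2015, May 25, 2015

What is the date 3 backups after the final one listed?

Every date is a Monday; gaps 35, 28, 28 days.
Each is the last Monday of its month (at least one falls on the 29th or later, ruling out '4th Monday').
June 2015 ends with Monday June 29, 2015.
July 2015 ends with Monday July 27, 2015.
August 2015 ends with Monday August 31, 2015.

August 31, 2015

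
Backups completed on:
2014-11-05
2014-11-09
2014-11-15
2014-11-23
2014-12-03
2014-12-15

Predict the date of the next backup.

2014-12-29

Gaps: 4, 6, 8, 10, 12 days — each gap is 2 larger than the previous one.
Next gap: 14 days. 2014-12-15 + 14 days = 2014-12-29.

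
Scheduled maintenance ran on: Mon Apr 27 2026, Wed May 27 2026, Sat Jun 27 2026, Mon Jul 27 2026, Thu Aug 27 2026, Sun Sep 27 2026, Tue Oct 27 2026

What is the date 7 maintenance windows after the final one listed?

Gaps: 30, 31, 30, 31, 31, 30 days — not constant. Every event is on the 27th of the month.
Pattern: the 27th of each month.
November 2026: Fri Nov 27 2026.
Next: December 2026 → Sun Dec 27 2026.
Next: January 2027 → Wed Jan 27 2027.
February 2027: Sat Feb 27 2027.
Next: March 2027 → Sat Mar 27 2027.
Next: April 2027 → Tue Apr 27 2027.
Next: May 2027 → Thu May 27 2027.

Thu May 27 2027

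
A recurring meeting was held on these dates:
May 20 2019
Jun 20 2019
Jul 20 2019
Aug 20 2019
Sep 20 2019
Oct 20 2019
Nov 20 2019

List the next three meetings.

Dec 20 2019, Jan 20 2020, Feb 20 2020

Gaps: 31, 30, 31, 31, 30, 31 days — not constant. Every event is on the 20th of the month.
Pattern: the 20th of each month.
December 2019: Dec 20 2019.
Next: January 2020 → Jan 20 2020.
Next: February 2020 → Feb 20 2020.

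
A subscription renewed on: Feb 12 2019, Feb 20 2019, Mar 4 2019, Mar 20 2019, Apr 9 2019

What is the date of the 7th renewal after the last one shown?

Dec 17 2019

Intervals are 8, 12, 16, 20 days — an arithmetic progression with common difference 4.
Next gap: 24 days. Apr 9 2019 + 24 days = May 3 2019.
Next gap: 28 days. May 3 2019 + 28 days = May 31 2019.
Next gap: 32 days. May 31 2019 + 32 days = Jul 2 2019.
Next gap: 36 days. Jul 2 2019 + 36 days = Aug 7 2019.
Next gap: 40 days. Aug 7 2019 + 40 days = Sep 16 2019.
Next gap: 44 days. Sep 16 2019 + 44 days = Oct 30 2019.
Next gap: 48 days. Oct 30 2019 + 48 days = Dec 17 2019.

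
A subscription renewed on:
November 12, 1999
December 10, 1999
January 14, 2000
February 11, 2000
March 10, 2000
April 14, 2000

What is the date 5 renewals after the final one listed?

September 8, 2000

These are Fridays at 28- or 35-day spacing (28, 35, 28, 28, 35).
The pattern: 2nd Friday of the month.
May 2000 — 2nd Friday is May 12, 2000.
June 2000 — 2nd Friday is June 9, 2000.
July 2000 — 2nd Friday is July 14, 2000.
August 2000 — 2nd Friday is August 11, 2000.
2nd Friday of September 2000: September 8, 2000.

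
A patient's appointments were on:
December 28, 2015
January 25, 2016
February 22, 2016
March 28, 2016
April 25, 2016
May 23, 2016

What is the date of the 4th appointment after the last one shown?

Gaps: 28, 28, 35, 28, 28 days — a mix of 28 and 35. Every date is a Monday.
Each is the 4th Monday of its month.
4th Monday of June 2016: June 27, 2016.
4th Monday of July 2016: July 25, 2016.
August 2016 — 4th Monday is August 22, 2016.
4th Monday of September 2016: September 26, 2016.

September 26, 2016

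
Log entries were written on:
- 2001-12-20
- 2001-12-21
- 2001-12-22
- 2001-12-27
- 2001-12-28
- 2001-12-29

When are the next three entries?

2002-01-03, 2002-01-04, 2002-01-05

The gap pattern 1, 1, 5, 1, 1 repeats every 3 events.
These are the Thursdays, Fridays and Saturdays of each week.
The following Thursday is 2002-01-03.
Next Friday: 2002-01-04.
Next Saturday: 2002-01-05.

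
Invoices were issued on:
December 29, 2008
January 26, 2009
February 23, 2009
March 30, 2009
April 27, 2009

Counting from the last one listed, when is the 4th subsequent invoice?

These are Mondays with 28, 28, 35, 28-day gaps.
Each is the final Monday of its month — December 29, 2008 is past the 28th, so '4th Monday' doesn't fit.
Last Monday of May 2009: May 25, 2009.
June 2009 ends with Monday June 29, 2009.
Last Monday of July 2009: July 27, 2009.
Last Monday of August 2009: August 31, 2009.

August 31, 2009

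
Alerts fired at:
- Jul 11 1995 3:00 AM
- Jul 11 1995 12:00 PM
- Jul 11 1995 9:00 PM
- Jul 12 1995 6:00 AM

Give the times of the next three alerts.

Gaps: 9, 9, 9 hours — each event is 9 hours after the previous one.
Jul 12 1995 6:00 AM + 9 h = Jul 12 1995 3:00 PM.
Jul 12 1995 3:00 PM + 9 h = Jul 13 1995 12:00 AM.
Jul 13 1995 12:00 AM + 9 h = Jul 13 1995 9:00 AM.

Jul 12 1995 3:00 PM, Jul 13 1995 12:00 AM, Jul 13 1995 9:00 AM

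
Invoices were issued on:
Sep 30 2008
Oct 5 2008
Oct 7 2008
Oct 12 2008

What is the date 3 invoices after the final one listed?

Every event lands on a Tuesday or Sunday (gaps cycle 5, 2, 5).
So the schedule is: every Tuesday and Sunday.
The following Tuesday is Oct 14 2008.
Next Sunday: Oct 19 2008.
The following Tuesday is Oct 21 2008.

Oct 21 2008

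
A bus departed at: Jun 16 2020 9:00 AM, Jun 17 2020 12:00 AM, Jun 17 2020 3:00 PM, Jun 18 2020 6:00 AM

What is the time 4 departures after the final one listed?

The interval is a steady 15 hours (15, 15, 15).
Jun 18 2020 6:00 AM + 15 h = Jun 18 2020 9:00 PM.
Jun 18 2020 9:00 PM + 15 h = Jun 19 2020 12:00 PM.
Jun 19 2020 12:00 PM + 15 h = Jun 20 2020 3:00 AM.
Jun 20 2020 3:00 AM + 15 h = Jun 20 2020 6:00 PM.

Jun 20 2020 6:00 PM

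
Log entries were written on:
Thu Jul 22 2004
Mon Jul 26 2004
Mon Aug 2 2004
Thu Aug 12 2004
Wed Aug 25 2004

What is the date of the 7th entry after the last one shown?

Gaps: 4, 7, 10, 13 days — each gap is 3 larger than the previous one.
Next gap: 16 days. Wed Aug 25 2004 + 16 days = Fri Sep 10 2004.
Next gap: 19 days. Fri Sep 10 2004 + 19 days = Wed Sep 29 2004.
Next gap: 22 days. Wed Sep 29 2004 + 22 days = Thu Oct 21 2004.
Next gap: 25 days. Thu Oct 21 2004 + 25 days = Mon Nov 15 2004.
Next gap: 28 days. Mon Nov 15 2004 + 28 days = Mon Dec 13 2004.
Next gap: 31 days. Mon Dec 13 2004 + 31 days = Thu Jan 13 2005.
Next gap: 34 days. Thu Jan 13 2005 + 34 days = Wed Feb 16 2005.

Wed Feb 16 2005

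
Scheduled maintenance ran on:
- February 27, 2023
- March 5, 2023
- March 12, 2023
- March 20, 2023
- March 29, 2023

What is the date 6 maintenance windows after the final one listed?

June 12, 2023

Gaps: 6, 7, 8, 9 days — each gap is 1 larger than the previous one.
Next gap: 10 days. March 29, 2023 + 10 days = April 8, 2023.
Next gap: 11 days. April 8, 2023 + 11 days = April 19, 2023.
Next gap: 12 days. April 19, 2023 + 12 days = May 1, 2023.
Next gap: 13 days. May 1, 2023 + 13 days = May 14, 2023.
Next gap: 14 days. May 14, 2023 + 14 days = May 28, 2023.
Next gap: 15 days. May 28, 2023 + 15 days = June 12, 2023.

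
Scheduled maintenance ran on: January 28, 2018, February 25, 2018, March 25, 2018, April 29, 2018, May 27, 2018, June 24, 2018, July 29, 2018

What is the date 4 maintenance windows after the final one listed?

These are Sundays with 28, 28, 35, 28, 28, 35-day gaps.
Each is the final Sunday of its month — April 29, 2018 is past the 28th, so '4th Sunday' doesn't fit.
August 2018 ends with Sunday August 26, 2018.
Last Sunday of September 2018: September 30, 2018.
October 2018 ends with Sunday October 28, 2018.
Last Sunday of November 2018: November 25, 2018.

November 25, 2018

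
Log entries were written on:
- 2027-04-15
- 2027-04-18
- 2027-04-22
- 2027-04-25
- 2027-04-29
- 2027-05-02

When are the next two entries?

2027-05-06, 2027-05-09

The gap pattern 3, 4, 3, 4, 3 repeats every 2 events.
These are the Thursdays and Sundays of each week.
The following Thursday is 2027-05-06.
Next Sunday: 2027-05-09.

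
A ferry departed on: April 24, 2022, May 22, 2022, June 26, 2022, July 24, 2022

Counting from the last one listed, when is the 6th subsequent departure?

January 22, 2023

Gaps: 28, 35, 28 days — a mix of 28 and 35. Every date is a Sunday.
Each is the 4th Sunday of its month.
August 2022 — 4th Sunday is August 28, 2022.
4th Sunday of September 2022: September 25, 2022.
4th Sunday of October 2022: October 23, 2022.
November 2022 — 4th Sunday is November 27, 2022.
December 2022 — 4th Sunday is December 25, 2022.
4th Sunday of January 2023: January 22, 2023.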